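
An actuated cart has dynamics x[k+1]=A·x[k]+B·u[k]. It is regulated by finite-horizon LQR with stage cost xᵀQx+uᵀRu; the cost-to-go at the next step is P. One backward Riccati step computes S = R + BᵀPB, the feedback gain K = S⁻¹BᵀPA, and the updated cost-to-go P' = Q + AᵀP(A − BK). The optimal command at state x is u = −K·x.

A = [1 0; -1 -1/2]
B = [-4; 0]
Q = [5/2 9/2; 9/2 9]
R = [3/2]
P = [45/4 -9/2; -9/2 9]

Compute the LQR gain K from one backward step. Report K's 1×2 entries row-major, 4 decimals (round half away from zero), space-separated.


-0.3471 -0.0496

BᵀP = [-45.0000 18.0000]
S = R + BᵀPB = [3/2] + [180.0000] = [181.5000]
BᵀPA = [-63.0000 -9.0000]
K = S⁻¹·BᵀPA = [-0.3471 -0.0496]
A−BK = [-0.3884 -0.1983; -1.0000 -0.5000]
AᵀP(A−BK) = [7.3822 3.6260; 3.6260 1.8037]
P' = Q + AᵀP(A−BK) = [9.8822 8.1260; 8.1260 10.8037]
tr(P') = 20.6860


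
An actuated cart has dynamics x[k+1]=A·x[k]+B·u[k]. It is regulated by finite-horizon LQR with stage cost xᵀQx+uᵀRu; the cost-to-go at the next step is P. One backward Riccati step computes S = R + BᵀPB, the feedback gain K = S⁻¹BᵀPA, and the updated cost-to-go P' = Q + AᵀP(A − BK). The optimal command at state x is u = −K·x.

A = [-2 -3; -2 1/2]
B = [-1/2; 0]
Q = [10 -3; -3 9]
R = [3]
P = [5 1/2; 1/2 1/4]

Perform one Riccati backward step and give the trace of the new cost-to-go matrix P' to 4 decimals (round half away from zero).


67.6471

BᵀP = [-2.5000 -0.2500]
S = R + BᵀPB = [3] + [1.2500] = [4.2500]
BᵀPA = [5.5000 7.3750]
K = S⁻¹·BᵀPA = [1.2941 1.7353]
A−BK = [-1.3529 -2.1324; -2.0000 0.5000]
AᵀP(A−BK) = [17.8824 22.7059; 22.7059 30.7647]
P' = Q + AᵀP(A−BK) = [27.8824 19.7059; 19.7059 39.7647]
tr(P') = 67.6471


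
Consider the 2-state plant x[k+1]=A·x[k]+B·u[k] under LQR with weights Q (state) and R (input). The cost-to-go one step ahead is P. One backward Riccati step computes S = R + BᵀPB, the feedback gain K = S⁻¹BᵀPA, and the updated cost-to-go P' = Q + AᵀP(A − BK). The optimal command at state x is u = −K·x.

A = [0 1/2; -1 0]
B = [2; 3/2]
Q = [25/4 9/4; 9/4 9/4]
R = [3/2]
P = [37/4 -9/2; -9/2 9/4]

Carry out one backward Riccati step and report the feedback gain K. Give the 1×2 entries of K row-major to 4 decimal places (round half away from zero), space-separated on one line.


0.3396 0.3547

BᵀP = [11.7500 -5.6250]
S = R + BᵀPB = [3/2] + [15.0625] = [16.5625]
BᵀPA = [5.6250 5.8750]
K = S⁻¹·BᵀPA = [0.3396 0.3547]
A−BK = [-0.6792 -0.2094; -1.5094 -0.5321]
AᵀP(A−BK) = [0.3396 0.2547; 0.2547 0.2285]
P' = Q + AᵀP(A−BK) = [6.5896 2.5047; 2.5047 2.4785]
tr(P') = 9.0682


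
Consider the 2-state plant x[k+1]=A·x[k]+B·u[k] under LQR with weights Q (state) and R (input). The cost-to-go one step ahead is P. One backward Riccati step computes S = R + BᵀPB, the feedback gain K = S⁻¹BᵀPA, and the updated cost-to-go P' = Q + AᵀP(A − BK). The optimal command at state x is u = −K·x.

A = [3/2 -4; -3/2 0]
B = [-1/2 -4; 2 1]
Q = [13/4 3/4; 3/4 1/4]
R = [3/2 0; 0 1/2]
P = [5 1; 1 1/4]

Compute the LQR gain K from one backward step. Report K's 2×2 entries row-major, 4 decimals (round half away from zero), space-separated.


BᵀP = [-0.5000 0.0000; -19.0000 -3.7500]
S = R + BᵀPB = [3/2 0; 0 1/2] + [0.2500 2.0000; 2.0000 72.2500] = [1.7500 2.0000; 2.0000 72.7500]
BᵀPA = [-0.7500 2.0000; -22.8750 76.0000]
K = S⁻¹·BᵀPA = [-0.0715 -0.0527; -0.3125 1.0461]
A−BK = [0.2144 0.1581; -1.0446 -0.9407]
AᵀP(A−BK) = [0.1112 -0.1095; -0.1095 0.6001]
P' = Q + AᵀP(A−BK) = [3.3612 0.6405; 0.6405 0.8501]
tr(P') = 4.2113

-0.0715 -0.0527 -0.3125 1.0461


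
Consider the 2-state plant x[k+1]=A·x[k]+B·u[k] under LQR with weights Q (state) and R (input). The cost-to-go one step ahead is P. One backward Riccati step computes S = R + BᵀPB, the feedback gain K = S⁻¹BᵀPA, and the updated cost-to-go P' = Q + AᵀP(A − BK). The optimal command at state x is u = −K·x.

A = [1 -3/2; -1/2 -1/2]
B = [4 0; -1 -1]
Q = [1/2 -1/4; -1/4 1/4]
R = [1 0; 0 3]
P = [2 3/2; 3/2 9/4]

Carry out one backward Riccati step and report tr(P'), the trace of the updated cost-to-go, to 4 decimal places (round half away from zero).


1.8785

BᵀP = [6.5000 3.7500; -1.5000 -2.2500]
S = R + BᵀPB = [1 0; 0 3] + [22.2500 -3.7500; -3.7500 2.2500] = [23.2500 -3.7500; -3.7500 5.2500]
BᵀPA = [4.6250 -11.6250; -0.3750 3.3750]
K = S⁻¹·BᵀPA = [0.2118 -0.4479; 0.0799 0.3229]
A−BK = [0.1528 0.2917; -0.2083 -0.6250]
AᵀP(A−BK) = [0.1128 0.1302; 0.1302 1.0156]
P' = Q + AᵀP(A−BK) = [0.6128 -0.1198; -0.1198 1.2656]
tr(P') = 1.8785


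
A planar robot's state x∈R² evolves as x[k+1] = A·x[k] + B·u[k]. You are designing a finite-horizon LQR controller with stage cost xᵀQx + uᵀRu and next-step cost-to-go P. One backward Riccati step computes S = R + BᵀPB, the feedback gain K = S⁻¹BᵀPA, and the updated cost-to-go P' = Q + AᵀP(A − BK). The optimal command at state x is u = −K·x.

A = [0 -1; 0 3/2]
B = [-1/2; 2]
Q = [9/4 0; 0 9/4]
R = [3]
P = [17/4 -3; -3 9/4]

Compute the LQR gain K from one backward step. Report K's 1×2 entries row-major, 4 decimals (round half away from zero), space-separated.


BᵀP = [-8.1250 6.0000]
S = R + BᵀPB = [3] + [16.0625] = [19.0625]
BᵀPA = [0.0000 17.1250]
K = S⁻¹·BᵀPA = [0.0000 0.8984]
A−BK = [0.0000 -0.5508; 0.0000 -0.2967]
AᵀP(A−BK) = [0.0000 0.0000; 0.0000 2.9281]
P' = Q + AᵀP(A−BK) = [2.2500 0.0000; 0.0000 5.1781]
tr(P') = 7.4281

0.0000 0.8984


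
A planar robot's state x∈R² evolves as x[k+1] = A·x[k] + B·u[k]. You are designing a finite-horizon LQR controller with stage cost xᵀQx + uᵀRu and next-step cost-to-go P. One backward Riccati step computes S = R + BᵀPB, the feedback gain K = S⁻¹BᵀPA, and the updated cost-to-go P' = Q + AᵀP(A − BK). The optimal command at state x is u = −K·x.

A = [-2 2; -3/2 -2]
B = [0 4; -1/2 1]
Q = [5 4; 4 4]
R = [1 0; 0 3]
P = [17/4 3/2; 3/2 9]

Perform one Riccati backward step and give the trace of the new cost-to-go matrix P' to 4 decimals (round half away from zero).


BᵀP = [-0.7500 -4.5000; 18.5000 15.0000]
S = R + BᵀPB = [1 0; 0 3] + [2.2500 -7.5000; -7.5000 89.0000] = [3.2500 -7.5000; -7.5000 92.0000]
BᵀPA = [8.2500 7.5000; -59.5000 7.0000]
K = S⁻¹·BᵀPA = [1.2884 3.0587; -0.5417 0.3254]
A−BK = [0.1668 0.6982; -0.3141 -0.7961]
AᵀP(A−BK) = [3.3893 5.6292; 5.6292 15.7817]
P' = Q + AᵀP(A−BK) = [8.3893 9.6292; 9.6292 19.7817]
tr(P') = 28.1710

28.1710


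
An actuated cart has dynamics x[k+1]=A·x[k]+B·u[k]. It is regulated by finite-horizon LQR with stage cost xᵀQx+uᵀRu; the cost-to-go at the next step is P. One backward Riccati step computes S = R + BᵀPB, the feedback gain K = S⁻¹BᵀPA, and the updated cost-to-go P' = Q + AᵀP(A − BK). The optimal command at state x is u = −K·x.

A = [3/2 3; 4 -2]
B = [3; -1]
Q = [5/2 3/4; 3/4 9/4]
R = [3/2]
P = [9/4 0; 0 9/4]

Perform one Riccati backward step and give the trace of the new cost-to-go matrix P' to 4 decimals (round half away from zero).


49.4863

BᵀP = [6.7500 -2.2500]
S = R + BᵀPB = [3/2] + [22.5000] = [24.0000]
BᵀPA = [1.1250 24.7500]
K = S⁻¹·BᵀPA = [0.0469 1.0313]
A−BK = [1.3594 -0.0938; 4.0469 -0.9688]
AᵀP(A−BK) = [41.0098 -9.0352; -9.0352 3.7266]
P' = Q + AᵀP(A−BK) = [43.5098 -8.2852; -8.2852 5.9766]
tr(P') = 49.4863


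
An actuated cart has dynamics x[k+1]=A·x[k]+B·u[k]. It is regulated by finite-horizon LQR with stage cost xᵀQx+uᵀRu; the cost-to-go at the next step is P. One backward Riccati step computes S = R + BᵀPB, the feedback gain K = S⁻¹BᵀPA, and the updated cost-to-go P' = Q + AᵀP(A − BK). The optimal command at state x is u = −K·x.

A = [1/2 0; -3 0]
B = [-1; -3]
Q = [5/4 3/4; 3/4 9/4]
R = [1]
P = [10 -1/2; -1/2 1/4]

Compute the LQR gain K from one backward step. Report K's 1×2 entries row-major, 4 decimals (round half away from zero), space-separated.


-0.3415 0.0000

BᵀP = [-8.5000 -0.2500]
S = R + BᵀPB = [1] + [9.2500] = [10.2500]
BᵀPA = [-3.5000 0.0000]
K = S⁻¹·BᵀPA = [-0.3415 0.0000]
A−BK = [0.1585 0.0000; -4.0244 0.0000]
AᵀP(A−BK) = [5.0549 0.0000; 0.0000 0.0000]
P' = Q + AᵀP(A−BK) = [6.3049 0.7500; 0.7500 2.2500]
tr(P') = 8.5549


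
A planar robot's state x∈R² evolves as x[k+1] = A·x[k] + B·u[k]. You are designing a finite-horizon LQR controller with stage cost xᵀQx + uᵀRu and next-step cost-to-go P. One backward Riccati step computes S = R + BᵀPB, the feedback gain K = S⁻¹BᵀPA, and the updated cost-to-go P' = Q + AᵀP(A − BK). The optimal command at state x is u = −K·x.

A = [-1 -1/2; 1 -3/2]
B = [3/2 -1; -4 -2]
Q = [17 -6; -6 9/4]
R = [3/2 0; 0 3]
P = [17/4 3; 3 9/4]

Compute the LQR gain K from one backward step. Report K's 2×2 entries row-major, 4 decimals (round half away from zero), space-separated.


-0.0856 0.3108 0.1416 0.4187

BᵀP = [-5.6250 -4.5000; -10.2500 -7.5000]
S = R + BᵀPB = [3/2 0; 0 3] + [9.5625 14.6250; 14.6250 25.2500] = [11.0625 14.6250; 14.6250 28.2500]
BᵀPA = [1.1250 9.5625; 2.7500 16.3750]
K = S⁻¹·BᵀPA = [-0.0856 0.3108; 0.1416 0.4187]
A−BK = [-0.7300 -0.5475; 0.9411 0.5808]
AᵀP(A−BK) = [0.2067 0.2488; 0.2488 0.7960]
P' = Q + AᵀP(A−BK) = [17.2067 -5.7512; -5.7512 3.0460]
tr(P') = 20.2527


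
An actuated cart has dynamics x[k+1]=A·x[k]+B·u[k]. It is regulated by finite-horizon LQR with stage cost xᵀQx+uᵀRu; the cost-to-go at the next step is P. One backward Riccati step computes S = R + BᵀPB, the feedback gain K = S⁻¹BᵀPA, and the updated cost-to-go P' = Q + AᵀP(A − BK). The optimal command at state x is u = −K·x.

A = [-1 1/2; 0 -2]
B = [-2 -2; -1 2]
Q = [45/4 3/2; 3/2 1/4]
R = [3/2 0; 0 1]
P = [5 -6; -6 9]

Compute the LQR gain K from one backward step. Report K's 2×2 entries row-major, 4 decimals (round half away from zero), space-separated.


0.2302 0.3165 0.1788 -0.7184

BᵀP = [-4.0000 3.0000; -22.0000 30.0000]
S = R + BᵀPB = [3/2 0; 0 1] + [5.0000 14.0000; 14.0000 104.0000] = [6.5000 14.0000; 14.0000 105.0000]
BᵀPA = [4.0000 -8.0000; 22.0000 -71.0000]
K = S⁻¹·BᵀPA = [0.2302 0.3165; 0.1788 -0.7184]
A−BK = [-0.1819 -0.3037; -0.1274 -0.2467]
AᵀP(A−BK) = [0.1449 0.0385; 0.0385 0.7762]
P' = Q + AᵀP(A−BK) = [11.3949 1.5385; 1.5385 1.0262]
tr(P') = 12.4211


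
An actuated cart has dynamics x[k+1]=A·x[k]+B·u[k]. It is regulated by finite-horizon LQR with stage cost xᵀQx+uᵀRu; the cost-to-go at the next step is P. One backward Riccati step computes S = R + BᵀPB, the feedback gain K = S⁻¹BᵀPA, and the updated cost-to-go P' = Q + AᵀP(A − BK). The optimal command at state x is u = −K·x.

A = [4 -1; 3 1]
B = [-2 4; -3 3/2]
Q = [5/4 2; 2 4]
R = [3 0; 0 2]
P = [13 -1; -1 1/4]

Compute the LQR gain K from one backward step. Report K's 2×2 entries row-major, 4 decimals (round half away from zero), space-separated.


BᵀP = [-23.0000 1.2500; 50.5000 -3.6250]
S = R + BᵀPB = [3 0; 0 2] + [42.2500 -90.1250; -90.1250 196.5625] = [45.2500 -90.1250; -90.1250 198.5625]
BᵀPA = [-88.2500 24.2500; 191.1250 -54.1250]
K = S⁻¹·BᵀPA = [-0.3455 -0.0729; 0.8057 -0.3057]
A−BK = [0.0861 0.0769; 0.7548 1.2398]
AᵀP(A−BK) = [1.7653 -0.2618; -0.2618 0.4733]
P' = Q + AᵀP(A−BK) = [3.0153 1.7382; 1.7382 4.4733]
tr(P') = 7.4886

-0.3455 -0.0729 0.8057 -0.3057


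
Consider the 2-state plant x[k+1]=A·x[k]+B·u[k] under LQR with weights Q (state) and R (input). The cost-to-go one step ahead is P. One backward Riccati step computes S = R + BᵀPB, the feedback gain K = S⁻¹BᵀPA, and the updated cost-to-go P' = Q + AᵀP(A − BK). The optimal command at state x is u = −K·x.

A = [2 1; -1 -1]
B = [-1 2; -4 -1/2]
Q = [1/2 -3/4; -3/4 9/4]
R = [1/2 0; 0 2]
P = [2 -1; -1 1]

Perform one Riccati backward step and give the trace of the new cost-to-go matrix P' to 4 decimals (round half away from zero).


BᵀP = [2.0000 -3.0000; 4.5000 -2.5000]
S = R + BᵀPB = [1/2 0; 0 2] + [10.0000 5.5000; 5.5000 10.2500] = [10.5000 5.5000; 5.5000 12.2500]
BᵀPA = [7.0000 5.0000; 11.5000 7.0000]
K = S⁻¹·BᵀPA = [0.2287 0.2313; 0.8361 0.4676]
A−BK = [0.5565 0.2961; 0.3329 0.1588]
AᵀP(A−BK) = [1.7840 1.0038; 1.0038 0.5705]
P' = Q + AᵀP(A−BK) = [2.2840 0.2538; 0.2538 2.8205]
tr(P') = 5.1045

5.1045


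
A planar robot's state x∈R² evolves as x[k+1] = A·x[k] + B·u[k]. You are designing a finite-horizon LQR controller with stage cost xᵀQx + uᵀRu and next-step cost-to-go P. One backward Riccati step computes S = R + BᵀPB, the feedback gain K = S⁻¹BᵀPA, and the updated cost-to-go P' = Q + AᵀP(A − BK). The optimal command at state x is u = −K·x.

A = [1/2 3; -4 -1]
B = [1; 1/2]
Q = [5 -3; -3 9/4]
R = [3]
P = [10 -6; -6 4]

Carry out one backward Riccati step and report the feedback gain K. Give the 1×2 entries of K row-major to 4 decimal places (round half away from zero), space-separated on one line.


2.4375 3.1250

BᵀP = [7.0000 -4.0000]
S = R + BᵀPB = [3] + [5.0000] = [8.0000]
BᵀPA = [19.5000 25.0000]
K = S⁻¹·BᵀPA = [2.4375 3.1250]
A−BK = [-1.9375 -0.1250; -5.2188 -2.5625]
AᵀP(A−BK) = [42.9688 45.0625; 45.0625 51.8750]
P' = Q + AᵀP(A−BK) = [47.9688 42.0625; 42.0625 54.1250]
tr(P') = 102.0938


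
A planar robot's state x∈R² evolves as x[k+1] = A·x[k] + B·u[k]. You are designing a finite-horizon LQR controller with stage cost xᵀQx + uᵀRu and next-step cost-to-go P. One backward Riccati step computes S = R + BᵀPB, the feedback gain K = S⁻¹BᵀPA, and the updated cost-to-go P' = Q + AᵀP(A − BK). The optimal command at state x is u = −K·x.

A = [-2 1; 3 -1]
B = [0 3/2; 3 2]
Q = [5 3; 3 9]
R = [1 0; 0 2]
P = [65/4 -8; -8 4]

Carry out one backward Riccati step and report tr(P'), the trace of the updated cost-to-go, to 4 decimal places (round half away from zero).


20.4870

BᵀP = [-24.0000 12.0000; 8.3750 -4.0000]
S = R + BᵀPB = [1 0; 0 2] + [36.0000 -12.0000; -12.0000 4.5625] = [37.0000 -12.0000; -12.0000 6.5625]
BᵀPA = [84.0000 -36.0000; -28.7500 12.3750]
K = S⁻¹·BᵀPA = [2.0873 -0.8880; -0.5642 0.2619]
A−BK = [-1.1537 0.6072; -2.1335 1.1404]
AᵀP(A−BK) = [5.4472 -2.3757; -2.3757 1.0398]
P' = Q + AᵀP(A−BK) = [10.4472 0.6243; 0.6243 10.0398]
tr(P') = 20.4870


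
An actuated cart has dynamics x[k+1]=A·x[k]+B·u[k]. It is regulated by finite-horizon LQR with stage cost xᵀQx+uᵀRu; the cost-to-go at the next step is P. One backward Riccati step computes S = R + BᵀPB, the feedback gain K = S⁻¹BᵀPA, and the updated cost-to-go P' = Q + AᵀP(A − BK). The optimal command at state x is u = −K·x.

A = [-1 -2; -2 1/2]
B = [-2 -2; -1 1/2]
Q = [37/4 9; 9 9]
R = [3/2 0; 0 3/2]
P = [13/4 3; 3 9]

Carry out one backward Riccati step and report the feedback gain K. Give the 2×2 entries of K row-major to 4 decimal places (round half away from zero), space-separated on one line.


1.3338 0.0692 -0.6827 0.7865

BᵀP = [-9.5000 -15.0000; -5.0000 -1.5000]
S = R + BᵀPB = [3/2 0; 0 3/2] + [34.0000 11.5000; 11.5000 9.2500] = [35.5000 11.5000; 11.5000 10.7500]
BᵀPA = [39.5000 11.5000; 8.0000 9.2500]
K = S⁻¹·BᵀPA = [1.3338 0.0692; -0.6827 0.7865]
A−BK = [0.3023 -0.2887; -0.3248 0.1759]
AᵀP(A−BK) = [4.0252 -1.0241; -1.0241 1.1797]
P' = Q + AᵀP(A−BK) = [13.2752 7.9759; 7.9759 10.1797]
tr(P') = 23.4549


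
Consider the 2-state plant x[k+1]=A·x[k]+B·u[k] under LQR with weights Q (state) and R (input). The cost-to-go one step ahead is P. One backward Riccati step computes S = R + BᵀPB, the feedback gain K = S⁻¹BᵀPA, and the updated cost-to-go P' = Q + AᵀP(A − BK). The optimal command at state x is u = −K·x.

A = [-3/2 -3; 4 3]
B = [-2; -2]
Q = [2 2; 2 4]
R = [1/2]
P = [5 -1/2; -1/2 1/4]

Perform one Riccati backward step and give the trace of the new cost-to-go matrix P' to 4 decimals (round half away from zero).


23.3571

BᵀP = [-9.0000 0.5000]
S = R + BᵀPB = [1/2] + [17.0000] = [17.5000]
BᵀPA = [15.5000 28.5000]
K = S⁻¹·BᵀPA = [0.8857 1.6286]
A−BK = [0.2714 0.2571; 5.7714 6.2571]
AᵀP(A−BK) = [7.5214 8.5071; 8.5071 9.8357]
P' = Q + AᵀP(A−BK) = [9.5214 10.5071; 10.5071 13.8357]
tr(P') = 23.3571


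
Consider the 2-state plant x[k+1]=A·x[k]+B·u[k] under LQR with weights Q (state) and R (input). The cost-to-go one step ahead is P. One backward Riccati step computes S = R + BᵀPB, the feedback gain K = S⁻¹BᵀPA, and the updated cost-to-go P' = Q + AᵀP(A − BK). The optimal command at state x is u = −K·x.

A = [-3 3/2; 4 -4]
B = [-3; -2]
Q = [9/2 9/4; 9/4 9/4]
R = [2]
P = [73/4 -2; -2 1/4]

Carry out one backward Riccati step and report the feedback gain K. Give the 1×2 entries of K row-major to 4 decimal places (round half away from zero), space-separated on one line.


1.2164 -0.6850

BᵀP = [-50.7500 5.5000]
S = R + BᵀPB = [2] + [141.2500] = [143.2500]
BᵀPA = [174.2500 -98.1250]
K = S⁻¹·BᵀPA = [1.2164 -0.6850]
A−BK = [0.6492 -0.5550; 6.4328 -5.3700]
AᵀP(A−BK) = [4.2914 -2.7653; -2.7653 1.8477]
P' = Q + AᵀP(A−BK) = [8.7914 -0.5153; -0.5153 4.0977]
tr(P') = 12.8892


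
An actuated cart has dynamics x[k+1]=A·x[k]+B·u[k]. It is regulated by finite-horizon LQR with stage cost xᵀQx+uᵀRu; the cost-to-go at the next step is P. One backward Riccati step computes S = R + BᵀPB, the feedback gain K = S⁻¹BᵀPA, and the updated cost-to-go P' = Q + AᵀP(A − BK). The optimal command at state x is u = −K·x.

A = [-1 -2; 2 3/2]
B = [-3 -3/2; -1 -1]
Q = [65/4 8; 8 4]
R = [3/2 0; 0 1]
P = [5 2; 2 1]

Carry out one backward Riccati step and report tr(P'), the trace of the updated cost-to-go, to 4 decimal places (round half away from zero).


BᵀP = [-17.0000 -7.0000; -9.5000 -4.0000]
S = R + BᵀPB = [3/2 0; 0 1] + [58.0000 32.5000; 32.5000 18.2500] = [59.5000 32.5000; 32.5000 19.2500]
BᵀPA = [3.0000 23.5000; 1.5000 13.0000]
K = S⁻¹·BᵀPA = [0.1010 0.3352; -0.0926 0.1094]
A−BK = [-0.8359 -0.8303; 2.0084 1.9446]
AᵀP(A−BK) = [0.8359 0.8303; 0.8303 0.9506]
P' = Q + AᵀP(A−BK) = [17.0859 8.8303; 8.8303 4.9506]
tr(P') = 22.0365

22.0365


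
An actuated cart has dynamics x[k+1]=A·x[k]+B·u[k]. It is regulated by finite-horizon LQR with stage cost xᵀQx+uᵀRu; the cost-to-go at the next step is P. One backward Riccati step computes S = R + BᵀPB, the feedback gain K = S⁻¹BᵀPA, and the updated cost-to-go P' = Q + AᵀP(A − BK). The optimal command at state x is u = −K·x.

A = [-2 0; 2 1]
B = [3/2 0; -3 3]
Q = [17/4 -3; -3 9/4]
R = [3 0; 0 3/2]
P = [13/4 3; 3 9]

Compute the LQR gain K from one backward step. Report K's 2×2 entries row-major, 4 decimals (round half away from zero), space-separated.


-0.8030 -0.0450 -0.2206 0.2904

BᵀP = [-4.1250 -22.5000; 9.0000 27.0000]
S = R + BᵀPB = [3 0; 0 3/2] + [61.3125 -67.5000; -67.5000 81.0000] = [64.3125 -67.5000; -67.5000 82.5000]
BᵀPA = [-36.7500 -22.5000; 36.0000 27.0000]
K = S⁻¹·BᵀPA = [-0.8030 -0.0450; -0.2206 0.2904]
A−BK = [-0.7955 0.0675; 0.2529 -0.0064]
AᵀP(A−BK) = [3.4326 -0.1103; -0.1103 0.1452]
P' = Q + AᵀP(A−BK) = [7.6826 -3.1103; -3.1103 2.3952]
tr(P') = 10.0779


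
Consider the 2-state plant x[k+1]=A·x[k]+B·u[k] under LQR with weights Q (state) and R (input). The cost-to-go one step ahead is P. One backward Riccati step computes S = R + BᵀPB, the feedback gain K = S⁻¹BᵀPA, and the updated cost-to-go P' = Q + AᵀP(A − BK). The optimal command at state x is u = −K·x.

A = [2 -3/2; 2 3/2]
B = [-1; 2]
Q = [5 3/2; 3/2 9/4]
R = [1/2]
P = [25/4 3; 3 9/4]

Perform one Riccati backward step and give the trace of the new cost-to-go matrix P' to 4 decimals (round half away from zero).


67.3708

BᵀP = [-0.2500 1.5000]
S = R + BᵀPB = [1/2] + [3.2500] = [3.7500]
BᵀPA = [2.5000 2.6250]
K = S⁻¹·BᵀPA = [0.6667 0.7000]
A−BK = [2.6667 -0.8000; 0.6667 0.1000]
AᵀP(A−BK) = [56.3333 -13.7500; -13.7500 3.7875]
P' = Q + AᵀP(A−BK) = [61.3333 -12.2500; -12.2500 6.0375]
tr(P') = 67.3708


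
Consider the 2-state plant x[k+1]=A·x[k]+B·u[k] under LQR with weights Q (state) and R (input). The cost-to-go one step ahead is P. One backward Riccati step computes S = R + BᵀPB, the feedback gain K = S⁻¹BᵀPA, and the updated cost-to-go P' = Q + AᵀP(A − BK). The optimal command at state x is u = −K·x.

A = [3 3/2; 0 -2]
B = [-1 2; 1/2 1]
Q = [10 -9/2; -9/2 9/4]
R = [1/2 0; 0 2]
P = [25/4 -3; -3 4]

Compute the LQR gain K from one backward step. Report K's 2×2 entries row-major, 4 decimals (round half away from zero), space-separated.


-1.5160 -2.3324 0.6622 -0.3285

BᵀP = [-7.7500 5.0000; 9.5000 -2.0000]
S = R + BᵀPB = [1/2 0; 0 2] + [10.2500 -10.5000; -10.5000 17.0000] = [10.7500 -10.5000; -10.5000 19.0000]
BᵀPA = [-23.2500 -21.6250; 28.5000 18.2500]
K = S⁻¹·BᵀPA = [-1.5160 -2.3324; 0.6622 -0.3285]
A−BK = [0.1596 -0.1755; 0.0957 -0.5053]
AᵀP(A−BK) = [2.1303 1.2566; 1.2566 3.6177]
P' = Q + AᵀP(A−BK) = [12.1303 -3.2434; -3.2434 5.8677]
tr(P') = 17.9980


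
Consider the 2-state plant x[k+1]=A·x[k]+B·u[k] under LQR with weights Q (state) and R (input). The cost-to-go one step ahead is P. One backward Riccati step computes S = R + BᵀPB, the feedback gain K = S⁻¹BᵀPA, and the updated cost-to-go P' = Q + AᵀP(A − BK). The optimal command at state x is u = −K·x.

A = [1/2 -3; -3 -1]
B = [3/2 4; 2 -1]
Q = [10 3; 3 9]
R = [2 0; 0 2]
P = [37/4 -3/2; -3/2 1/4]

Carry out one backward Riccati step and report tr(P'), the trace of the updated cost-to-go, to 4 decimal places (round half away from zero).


BᵀP = [10.8750 -1.7500; 38.5000 -6.2500]
S = R + BᵀPB = [2 0; 0 2] + [12.8125 45.2500; 45.2500 160.2500] = [14.8125 45.2500; 45.2500 162.2500]
BᵀPA = [10.6875 -30.8750; 38.0000 -109.2500]
K = S⁻¹·BᵀPA = [0.0409 -0.1853; 0.2228 -0.6217]
A−BK = [-0.4525 -0.2354; -2.8590 -1.2512]
AᵀP(A−BK) = [0.1590 -0.2713; -0.2713 0.8620]
P' = Q + AᵀP(A−BK) = [10.1590 2.7287; 2.7287 9.8620]
tr(P') = 20.0209

20.0209


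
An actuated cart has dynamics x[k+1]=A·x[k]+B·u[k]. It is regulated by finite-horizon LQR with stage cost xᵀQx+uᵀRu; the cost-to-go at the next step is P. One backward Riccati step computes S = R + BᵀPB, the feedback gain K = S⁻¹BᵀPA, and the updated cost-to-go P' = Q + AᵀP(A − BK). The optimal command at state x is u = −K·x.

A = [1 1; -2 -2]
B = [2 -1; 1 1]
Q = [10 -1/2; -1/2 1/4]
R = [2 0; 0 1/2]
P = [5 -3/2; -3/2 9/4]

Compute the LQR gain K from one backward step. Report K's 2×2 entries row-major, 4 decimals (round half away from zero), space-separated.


-0.1989 -0.1989 -1.4734 -1.4734

BᵀP = [8.5000 -0.7500; -6.5000 3.7500]
S = R + BᵀPB = [2 0; 0 1/2] + [16.2500 -9.2500; -9.2500 10.2500] = [18.2500 -9.2500; -9.2500 10.7500]
BᵀPA = [10.0000 10.0000; -14.0000 -14.0000]
K = S⁻¹·BᵀPA = [-0.1989 -0.1989; -1.4734 -1.4734]
A−BK = [-0.0757 -0.0757; -0.3277 -0.3277]
AᵀP(A−BK) = [1.3605 1.3605; 1.3605 1.3605]
P' = Q + AᵀP(A−BK) = [11.3605 0.8605; 0.8605 1.6105]
tr(P') = 12.9709


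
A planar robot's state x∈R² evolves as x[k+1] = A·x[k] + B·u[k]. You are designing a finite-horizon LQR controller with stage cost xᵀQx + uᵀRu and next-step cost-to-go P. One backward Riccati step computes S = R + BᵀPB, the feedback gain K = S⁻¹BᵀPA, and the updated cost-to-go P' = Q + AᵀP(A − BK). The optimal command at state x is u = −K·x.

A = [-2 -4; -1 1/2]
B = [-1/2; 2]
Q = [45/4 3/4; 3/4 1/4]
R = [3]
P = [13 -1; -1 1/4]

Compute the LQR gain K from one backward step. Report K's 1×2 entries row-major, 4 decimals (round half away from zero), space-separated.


1.7297 3.7297

BᵀP = [-8.5000 1.0000]
S = R + BᵀPB = [3] + [6.2500] = [9.2500]
BᵀPA = [16.0000 34.5000]
K = S⁻¹·BᵀPA = [1.7297 3.7297]
A−BK = [-1.1351 -2.1351; -4.4595 -6.9595]
AᵀP(A−BK) = [20.5743 41.1993; 41.1993 83.3868]
P' = Q + AᵀP(A−BK) = [31.8243 41.9493; 41.9493 83.6368]
tr(P') = 115.4611


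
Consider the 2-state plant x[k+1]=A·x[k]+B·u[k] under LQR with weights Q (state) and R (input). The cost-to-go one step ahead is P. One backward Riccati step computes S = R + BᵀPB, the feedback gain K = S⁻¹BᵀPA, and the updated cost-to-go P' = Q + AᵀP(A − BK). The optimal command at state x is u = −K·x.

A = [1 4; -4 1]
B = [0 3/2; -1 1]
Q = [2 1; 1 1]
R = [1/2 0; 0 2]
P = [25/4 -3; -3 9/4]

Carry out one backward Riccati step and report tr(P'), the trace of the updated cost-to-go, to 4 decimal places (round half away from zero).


25.2163

BᵀP = [3.0000 -2.2500; 6.3750 -2.2500]
S = R + BᵀPB = [1/2 0; 0 2] + [2.2500 2.2500; 2.2500 7.3125] = [2.7500 2.2500; 2.2500 9.3125]
BᵀPA = [12.0000 9.7500; 15.3750 23.2500]
K = S⁻¹·BᵀPA = [3.7551 1.8730; 0.7437 2.0441]
A−BK = [-0.1156 0.9338; -0.9886 0.8289]
AᵀP(A−BK) = [9.7536 7.0958; 7.0958 12.4627]
P' = Q + AᵀP(A−BK) = [11.7536 8.0958; 8.0958 13.4627]
tr(P') = 25.2163


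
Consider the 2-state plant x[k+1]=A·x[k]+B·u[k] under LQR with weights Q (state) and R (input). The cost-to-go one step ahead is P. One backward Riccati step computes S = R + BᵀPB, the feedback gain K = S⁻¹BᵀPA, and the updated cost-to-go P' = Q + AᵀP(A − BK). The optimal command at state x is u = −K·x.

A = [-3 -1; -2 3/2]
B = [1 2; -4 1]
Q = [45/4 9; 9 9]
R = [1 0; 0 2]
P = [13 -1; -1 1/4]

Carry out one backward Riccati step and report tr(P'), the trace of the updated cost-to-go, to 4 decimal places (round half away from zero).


BᵀP = [17.0000 -2.0000; 25.0000 -1.7500]
S = R + BᵀPB = [1 0; 0 2] + [25.0000 32.0000; 32.0000 48.2500] = [26.0000 32.0000; 32.0000 50.2500]
BᵀPA = [-47.0000 -20.0000; -71.5000 -27.6250]
K = S⁻¹·BᵀPA = [-0.2611 -0.4283; -1.2566 -0.2770]
A−BK = [-0.2257 -0.0177; -1.7876 0.0637]
AᵀP(A−BK) = [3.8805 0.8142; 0.8142 0.3442]
P' = Q + AᵀP(A−BK) = [15.1305 9.8142; 9.8142 9.3442]
tr(P') = 24.4748

24.4748


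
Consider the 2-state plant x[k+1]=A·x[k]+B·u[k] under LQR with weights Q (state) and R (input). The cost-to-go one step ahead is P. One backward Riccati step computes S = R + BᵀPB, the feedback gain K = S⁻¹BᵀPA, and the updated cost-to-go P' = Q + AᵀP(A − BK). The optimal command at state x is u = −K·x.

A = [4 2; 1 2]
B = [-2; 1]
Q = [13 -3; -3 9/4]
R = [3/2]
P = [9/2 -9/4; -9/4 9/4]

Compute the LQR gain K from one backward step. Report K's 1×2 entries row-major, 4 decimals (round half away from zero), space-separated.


BᵀP = [-11.2500 6.7500]
S = R + BᵀPB = [3/2] + [29.2500] = [30.7500]
BᵀPA = [-38.2500 -9.0000]
K = S⁻¹·BᵀPA = [-1.2439 -0.2927]
A−BK = [1.5122 1.4146; 2.2439 2.2927]
AᵀP(A−BK) = [8.6707 6.8049; 6.8049 6.3659]
P' = Q + AᵀP(A−BK) = [21.6707 3.8049; 3.8049 8.6159]
tr(P') = 30.2866

-1.2439 -0.2927


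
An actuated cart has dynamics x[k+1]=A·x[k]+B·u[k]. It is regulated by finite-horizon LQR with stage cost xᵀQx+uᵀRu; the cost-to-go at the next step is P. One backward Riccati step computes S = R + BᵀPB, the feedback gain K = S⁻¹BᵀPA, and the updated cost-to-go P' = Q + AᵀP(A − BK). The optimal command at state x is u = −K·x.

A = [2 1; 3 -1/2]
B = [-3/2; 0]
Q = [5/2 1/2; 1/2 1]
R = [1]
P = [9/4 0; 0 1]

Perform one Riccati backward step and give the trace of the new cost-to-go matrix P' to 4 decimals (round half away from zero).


BᵀP = [-3.3750 0.0000]
S = R + BᵀPB = [1] + [5.0625] = [6.0625]
BᵀPA = [-6.7500 -3.3750]
K = S⁻¹·BᵀPA = [-1.1134 -0.5567]
A−BK = [0.3299 0.1649; 3.0000 -0.5000]
AᵀP(A−BK) = [10.4845 -0.7577; -0.7577 0.6211]
P' = Q + AᵀP(A−BK) = [12.9845 -0.2577; -0.2577 1.6211]
tr(P') = 14.6057

14.6057


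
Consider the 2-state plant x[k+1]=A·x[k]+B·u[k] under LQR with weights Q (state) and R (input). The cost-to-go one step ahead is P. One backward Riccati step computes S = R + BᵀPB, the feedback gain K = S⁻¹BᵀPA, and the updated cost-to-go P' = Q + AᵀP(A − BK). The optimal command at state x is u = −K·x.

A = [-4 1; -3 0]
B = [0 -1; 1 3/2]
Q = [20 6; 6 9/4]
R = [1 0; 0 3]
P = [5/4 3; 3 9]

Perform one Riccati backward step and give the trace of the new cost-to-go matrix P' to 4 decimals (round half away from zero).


BᵀP = [3.0000 9.0000; 3.2500 10.5000]
S = R + BᵀPB = [1 0; 0 3] + [9.0000 10.5000; 10.5000 12.5000] = [10.0000 10.5000; 10.5000 15.5000]
BᵀPA = [-39.0000 3.0000; -44.5000 3.2500]
K = S⁻¹·BᵀPA = [-3.0670 0.2765; -0.7933 0.0223]
A−BK = [-4.7933 1.0223; 1.2570 -0.3101]
AᵀP(A−BK) = [18.0838 -2.2207; -2.2207 0.3478]
P' = Q + AᵀP(A−BK) = [38.0838 3.7793; 3.7793 2.5978]
tr(P') = 40.6816

40.6816


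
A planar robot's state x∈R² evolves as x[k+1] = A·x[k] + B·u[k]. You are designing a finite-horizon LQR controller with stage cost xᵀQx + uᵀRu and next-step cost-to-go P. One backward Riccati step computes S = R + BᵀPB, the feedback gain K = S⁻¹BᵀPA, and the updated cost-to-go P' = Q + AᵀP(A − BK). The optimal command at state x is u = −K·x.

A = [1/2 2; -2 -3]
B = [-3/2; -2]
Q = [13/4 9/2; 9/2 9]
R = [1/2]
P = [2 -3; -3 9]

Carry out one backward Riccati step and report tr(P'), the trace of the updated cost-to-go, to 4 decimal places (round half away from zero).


50.4239

BᵀP = [3.0000 -13.5000]
S = R + BᵀPB = [1/2] + [22.5000] = [23.0000]
BᵀPA = [28.5000 46.5000]
K = S⁻¹·BᵀPA = [1.2391 2.0217]
A−BK = [2.3587 5.0326; 0.4783 1.0435]
AᵀP(A−BK) = [7.1848 14.8804; 14.8804 30.9891]
P' = Q + AᵀP(A−BK) = [10.4348 19.3804; 19.3804 39.9891]
tr(P') = 50.4239


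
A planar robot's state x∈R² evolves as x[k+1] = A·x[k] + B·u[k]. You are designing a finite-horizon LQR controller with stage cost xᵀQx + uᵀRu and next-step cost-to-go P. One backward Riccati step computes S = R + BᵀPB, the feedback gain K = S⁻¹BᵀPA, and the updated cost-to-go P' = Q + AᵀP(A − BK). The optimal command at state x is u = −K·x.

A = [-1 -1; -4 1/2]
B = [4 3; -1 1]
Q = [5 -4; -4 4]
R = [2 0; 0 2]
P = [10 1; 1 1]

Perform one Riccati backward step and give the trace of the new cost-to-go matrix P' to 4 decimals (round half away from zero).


BᵀP = [39.0000 3.0000; 31.0000 4.0000]
S = R + BᵀPB = [2 0; 0 2] + [153.0000 120.0000; 120.0000 97.0000] = [155.0000 120.0000; 120.0000 99.0000]
BᵀPA = [-51.0000 -37.5000; -47.0000 -29.0000]
K = S⁻¹·BᵀPA = [0.6254 -0.2460; -1.2328 0.0053]
A−BK = [0.1968 -0.0317; -2.1418 0.2487]
AᵀP(A−BK) = [7.9534 -0.7989; -0.7989 0.1772]
P' = Q + AᵀP(A−BK) = [12.9534 -4.7989; -4.7989 4.1772]
tr(P') = 17.1307

17.1307


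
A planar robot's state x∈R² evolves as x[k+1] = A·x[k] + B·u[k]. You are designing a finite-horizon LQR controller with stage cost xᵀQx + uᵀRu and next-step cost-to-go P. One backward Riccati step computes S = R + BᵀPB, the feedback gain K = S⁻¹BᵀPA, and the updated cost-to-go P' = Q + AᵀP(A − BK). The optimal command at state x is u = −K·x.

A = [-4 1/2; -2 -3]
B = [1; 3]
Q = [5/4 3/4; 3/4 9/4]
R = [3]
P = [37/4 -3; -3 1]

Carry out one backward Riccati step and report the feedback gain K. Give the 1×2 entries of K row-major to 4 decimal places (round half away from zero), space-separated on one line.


-0.3077 0.0385

BᵀP = [0.2500 0.0000]
S = R + BᵀPB = [3] + [0.2500] = [3.2500]
BᵀPA = [-1.0000 0.1250]
K = S⁻¹·BᵀPA = [-0.3077 0.0385]
A−BK = [-3.6923 0.4615; -1.0769 -3.1154]
AᵀP(A−BK) = [103.6923 -45.4615; -45.4615 20.3077]
P' = Q + AᵀP(A−BK) = [104.9423 -44.7115; -44.7115 22.5577]
tr(P') = 127.5000


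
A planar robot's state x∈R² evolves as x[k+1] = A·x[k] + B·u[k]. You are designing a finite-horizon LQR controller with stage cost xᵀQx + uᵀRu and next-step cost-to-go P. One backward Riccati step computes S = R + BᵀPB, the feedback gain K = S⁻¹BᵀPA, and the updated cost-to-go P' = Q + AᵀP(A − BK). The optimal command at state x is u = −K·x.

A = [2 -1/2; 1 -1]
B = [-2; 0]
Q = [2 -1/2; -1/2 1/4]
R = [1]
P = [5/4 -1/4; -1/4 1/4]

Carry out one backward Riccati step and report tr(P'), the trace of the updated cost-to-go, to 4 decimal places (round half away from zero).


3.3438

BᵀP = [-2.5000 0.5000]
S = R + BᵀPB = [1] + [5.0000] = [6.0000]
BᵀPA = [-4.5000 0.7500]
K = S⁻¹·BᵀPA = [-0.7500 0.1250]
A−BK = [0.5000 -0.2500; 1.0000 -1.0000]
AᵀP(A−BK) = [0.8750 -0.3125; -0.3125 0.2188]
P' = Q + AᵀP(A−BK) = [2.8750 -0.8125; -0.8125 0.4688]
tr(P') = 3.3438


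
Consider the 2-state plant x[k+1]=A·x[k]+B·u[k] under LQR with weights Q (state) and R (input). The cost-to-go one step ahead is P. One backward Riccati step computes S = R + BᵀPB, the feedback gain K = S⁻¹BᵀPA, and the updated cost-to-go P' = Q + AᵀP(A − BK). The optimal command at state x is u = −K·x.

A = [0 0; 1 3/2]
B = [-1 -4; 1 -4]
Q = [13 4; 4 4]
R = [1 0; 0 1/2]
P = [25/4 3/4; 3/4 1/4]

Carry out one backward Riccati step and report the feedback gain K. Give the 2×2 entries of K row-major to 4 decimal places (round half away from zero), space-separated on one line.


BᵀP = [-5.5000 -0.5000; -28.0000 -4.0000]
S = R + BᵀPB = [1 0; 0 1/2] + [5.0000 24.0000; 24.0000 128.0000] = [6.0000 24.0000; 24.0000 128.5000]
BᵀPA = [-0.5000 -0.7500; -4.0000 -6.0000]
K = S⁻¹·BᵀPA = [0.1628 0.2442; -0.0615 -0.0923]
A−BK = [-0.0833 -0.1250; 0.5910 0.8865]
AᵀP(A−BK) = [0.0853 0.1279; 0.1279 0.1918]
P' = Q + AᵀP(A−BK) = [13.0853 4.1279; 4.1279 4.1918]
tr(P') = 17.2771

0.1628 0.2442 -0.0615 -0.0923


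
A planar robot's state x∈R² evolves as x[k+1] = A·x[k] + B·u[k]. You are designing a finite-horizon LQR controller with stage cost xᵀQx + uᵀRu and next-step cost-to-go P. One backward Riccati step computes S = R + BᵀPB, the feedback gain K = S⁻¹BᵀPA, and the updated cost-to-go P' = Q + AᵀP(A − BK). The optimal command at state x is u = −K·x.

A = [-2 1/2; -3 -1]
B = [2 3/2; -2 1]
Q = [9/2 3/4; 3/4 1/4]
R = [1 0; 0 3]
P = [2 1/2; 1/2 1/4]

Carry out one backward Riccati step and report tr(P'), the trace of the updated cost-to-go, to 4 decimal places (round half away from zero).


BᵀP = [3.0000 0.5000; 3.5000 1.0000]
S = R + BᵀPB = [1 0; 0 3] + [5.0000 5.0000; 5.0000 6.2500] = [6.0000 5.0000; 5.0000 9.2500]
BᵀPA = [-7.5000 1.0000; -10.0000 0.7500]
K = S⁻¹·BᵀPA = [-0.6352 0.1803; -0.7377 -0.0164]
A−BK = [0.3770 0.1639; -3.5328 -0.6230]
AᵀP(A−BK) = [4.1086 0.1885; 0.1885 0.0820]
P' = Q + AᵀP(A−BK) = [8.6086 0.9385; 0.9385 0.3320]
tr(P') = 8.9406

8.9406


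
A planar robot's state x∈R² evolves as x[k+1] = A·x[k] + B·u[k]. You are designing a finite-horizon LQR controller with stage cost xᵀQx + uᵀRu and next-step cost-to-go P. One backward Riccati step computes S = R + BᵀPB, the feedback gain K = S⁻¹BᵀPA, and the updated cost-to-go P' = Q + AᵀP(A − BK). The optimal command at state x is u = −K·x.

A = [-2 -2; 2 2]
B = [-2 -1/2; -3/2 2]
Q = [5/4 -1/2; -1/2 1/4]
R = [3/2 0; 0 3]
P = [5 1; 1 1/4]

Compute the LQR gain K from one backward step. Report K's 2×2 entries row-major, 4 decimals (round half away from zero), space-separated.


BᵀP = [-11.5000 -2.3750; -0.5000 0.0000]
S = R + BᵀPB = [3/2 0; 0 3] + [26.5625 1.0000; 1.0000 0.2500] = [28.0625 1.0000; 1.0000 3.2500]
BᵀPA = [18.2500 18.2500; 1.0000 1.0000]
K = S⁻¹·BᵀPA = [0.6465 0.6465; 0.1088 0.1088]
A−BK = [-0.6527 -0.6527; 2.7521 2.7521]
AᵀP(A−BK) = [1.0934 1.0934; 1.0934 1.0934]
P' = Q + AᵀP(A−BK) = [2.3434 0.5934; 0.5934 1.3434]
tr(P') = 3.6867

0.6465 0.6465 0.1088 0.1088


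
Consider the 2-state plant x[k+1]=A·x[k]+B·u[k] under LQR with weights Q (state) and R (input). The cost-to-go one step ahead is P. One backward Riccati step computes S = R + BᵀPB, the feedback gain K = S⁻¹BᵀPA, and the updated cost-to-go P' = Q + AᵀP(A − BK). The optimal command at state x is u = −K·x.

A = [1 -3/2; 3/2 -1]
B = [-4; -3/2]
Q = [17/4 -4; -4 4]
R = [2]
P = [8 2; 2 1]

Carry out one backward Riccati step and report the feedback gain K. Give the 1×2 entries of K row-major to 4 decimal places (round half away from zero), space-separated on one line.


BᵀP = [-35.0000 -9.5000]
S = R + BᵀPB = [2] + [154.2500] = [156.2500]
BᵀPA = [-49.2500 62.0000]
K = S⁻¹·BᵀPA = [-0.3152 0.3968]
A−BK = [-0.2608 0.0872; 1.0272 -0.4048]
AᵀP(A−BK) = [0.7264 -0.4576; -0.4576 0.3984]
P' = Q + AᵀP(A−BK) = [4.9764 -4.4576; -4.4576 4.3984]
tr(P') = 9.3748

-0.3152 0.3968


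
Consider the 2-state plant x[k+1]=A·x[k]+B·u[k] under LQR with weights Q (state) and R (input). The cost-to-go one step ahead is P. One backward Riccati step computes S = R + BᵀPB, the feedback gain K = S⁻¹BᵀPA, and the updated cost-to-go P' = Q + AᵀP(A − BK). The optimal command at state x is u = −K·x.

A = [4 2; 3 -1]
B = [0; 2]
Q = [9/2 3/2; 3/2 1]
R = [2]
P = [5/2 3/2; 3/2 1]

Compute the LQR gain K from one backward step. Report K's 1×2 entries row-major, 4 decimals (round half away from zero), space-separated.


BᵀP = [3.0000 2.0000]
S = R + BᵀPB = [2] + [4.0000] = [6.0000]
BᵀPA = [18.0000 4.0000]
K = S⁻¹·BᵀPA = [3.0000 0.6667]
A−BK = [4.0000 2.0000; -3.0000 -2.3333]
AᵀP(A−BK) = [31.0000 8.0000; 8.0000 2.3333]
P' = Q + AᵀP(A−BK) = [35.5000 9.5000; 9.5000 3.3333]
tr(P') = 38.8333

3.0000 0.6667


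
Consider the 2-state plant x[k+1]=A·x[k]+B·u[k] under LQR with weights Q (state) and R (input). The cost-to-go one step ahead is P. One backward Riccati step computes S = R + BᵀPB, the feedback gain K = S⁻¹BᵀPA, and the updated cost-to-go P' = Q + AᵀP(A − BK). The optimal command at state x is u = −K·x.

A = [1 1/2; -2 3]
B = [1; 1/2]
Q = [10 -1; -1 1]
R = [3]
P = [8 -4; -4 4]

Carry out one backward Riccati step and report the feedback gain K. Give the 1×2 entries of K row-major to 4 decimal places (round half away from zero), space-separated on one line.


1.2500 -0.3750

BᵀP = [6.0000 -2.0000]
S = R + BᵀPB = [3] + [5.0000] = [8.0000]
BᵀPA = [10.0000 -3.0000]
K = S⁻¹·BᵀPA = [1.2500 -0.3750]
A−BK = [-0.2500 0.8750; -2.6250 3.1875]
AᵀP(A−BK) = [27.5000 -24.2500; -24.2500 24.8750]
P' = Q + AᵀP(A−BK) = [37.5000 -25.2500; -25.2500 25.8750]
tr(P') = 63.3750


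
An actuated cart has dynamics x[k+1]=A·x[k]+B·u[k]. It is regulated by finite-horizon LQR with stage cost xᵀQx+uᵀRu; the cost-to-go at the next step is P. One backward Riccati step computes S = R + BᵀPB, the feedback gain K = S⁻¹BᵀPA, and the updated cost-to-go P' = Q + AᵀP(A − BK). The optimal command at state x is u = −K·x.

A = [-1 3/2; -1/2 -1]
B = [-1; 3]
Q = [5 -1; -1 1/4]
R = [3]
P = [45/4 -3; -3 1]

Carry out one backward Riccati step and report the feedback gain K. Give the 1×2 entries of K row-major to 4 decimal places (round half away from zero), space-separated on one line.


0.4182 -0.8818

BᵀP = [-20.2500 6.0000]
S = R + BᵀPB = [3] + [38.2500] = [41.2500]
BᵀPA = [17.2500 -36.3750]
K = S⁻¹·BᵀPA = [0.4182 -0.8818]
A−BK = [-0.5818 0.6182; -1.7545 1.6455]
AᵀP(A−BK) = [1.2864 -1.9136; -1.9136 3.2364]
P' = Q + AᵀP(A−BK) = [6.2864 -2.9136; -2.9136 3.4864]
tr(P') = 9.7727


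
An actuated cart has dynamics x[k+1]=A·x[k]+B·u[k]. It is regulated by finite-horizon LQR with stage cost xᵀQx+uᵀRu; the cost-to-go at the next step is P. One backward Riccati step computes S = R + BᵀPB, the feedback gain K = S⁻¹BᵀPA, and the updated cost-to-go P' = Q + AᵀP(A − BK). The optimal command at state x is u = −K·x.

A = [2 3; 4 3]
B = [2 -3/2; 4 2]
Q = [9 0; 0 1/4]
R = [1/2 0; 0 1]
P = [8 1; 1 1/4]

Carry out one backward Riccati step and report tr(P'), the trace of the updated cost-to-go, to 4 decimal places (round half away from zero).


10.5912

BᵀP = [20.0000 3.0000; -10.0000 -1.0000]
S = R + BᵀPB = [1/2 0; 0 1] + [52.0000 -24.0000; -24.0000 13.0000] = [52.5000 -24.0000; -24.0000 14.0000]
BᵀPA = [52.0000 69.0000; -24.0000 -33.0000]
K = S⁻¹·BᵀPA = [0.9560 1.0943; -0.0755 -0.4811]
A−BK = [-0.0252 0.0896; 0.3270 -0.4151]
AᵀP(A−BK) = [0.4780 0.5472; 0.5472 0.8632]
P' = Q + AᵀP(A−BK) = [9.4780 0.5472; 0.5472 1.1132]
tr(P') = 10.5912


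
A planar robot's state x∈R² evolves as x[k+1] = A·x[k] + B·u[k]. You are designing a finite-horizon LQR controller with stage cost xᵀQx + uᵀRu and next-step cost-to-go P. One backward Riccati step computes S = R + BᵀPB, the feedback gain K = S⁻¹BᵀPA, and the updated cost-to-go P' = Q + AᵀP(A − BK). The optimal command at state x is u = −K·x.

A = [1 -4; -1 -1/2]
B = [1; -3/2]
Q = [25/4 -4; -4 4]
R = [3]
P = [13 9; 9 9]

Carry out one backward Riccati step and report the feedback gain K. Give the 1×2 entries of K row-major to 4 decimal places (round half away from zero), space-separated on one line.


0.4324 0.4595

BᵀP = [-0.5000 -4.5000]
S = R + BᵀPB = [3] + [6.2500] = [9.2500]
BᵀPA = [4.0000 4.2500]
K = S⁻¹·BᵀPA = [0.4324 0.4595]
A−BK = [0.5676 -4.4595; -0.3514 0.1892]
AᵀP(A−BK) = [2.2703 -17.8378; -17.8378 244.2973]
P' = Q + AᵀP(A−BK) = [8.5203 -21.8378; -21.8378 248.2973]
tr(P') = 256.8176
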